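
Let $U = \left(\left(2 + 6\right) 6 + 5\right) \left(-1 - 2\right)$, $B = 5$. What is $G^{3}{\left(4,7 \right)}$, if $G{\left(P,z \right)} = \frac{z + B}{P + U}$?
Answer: $- \frac{1728}{3723875} \approx -0.00046403$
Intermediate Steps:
$U = -159$ ($U = \left(8 \cdot 6 + 5\right) \left(-3\right) = \left(48 + 5\right) \left(-3\right) = 53 \left(-3\right) = -159$)
$G{\left(P,z \right)} = \frac{5 + z}{-159 + P}$ ($G{\left(P,z \right)} = \frac{z + 5}{P - 159} = \frac{5 + z}{-159 + P}$)
$G^{3}{\left(4,7 \right)} = \left(\frac{5 + 7}{-159 + 4}\right)^{3} = \left(\frac{1}{-155} \cdot 12\right)^{3} = \left(\left(- \frac{1}{155}\right) 12\right)^{3} = \left(- \frac{12}{155}\right)^{3} = - \frac{1728}{3723875}$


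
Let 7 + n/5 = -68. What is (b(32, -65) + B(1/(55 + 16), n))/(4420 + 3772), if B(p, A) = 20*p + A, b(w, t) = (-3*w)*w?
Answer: -244717/581632 ≈ -0.42074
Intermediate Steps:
n = -375 (n = -35 + 5*(-68) = -35 - 340 = -375)
b(w, t) = -3*w²
B(p, A) = A + 20*p
(b(32, -65) + B(1/(55 + 16), n))/(4420 + 3772) = (-3*32² + (-375 + 20/(55 + 16)))/(4420 + 3772) = (-3*1024 + (-375 + 20/71))/8192 = (-3072 + (-375 + 20*(1/71)))*(1/8192) = (-3072 + (-375 + 20/71))*(1/8192) = (-3072 - 26605/71)*(1/8192) = -244717/71*1/8192 = -244717/581632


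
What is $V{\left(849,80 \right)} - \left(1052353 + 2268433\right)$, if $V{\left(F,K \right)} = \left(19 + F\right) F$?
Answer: $-2583854$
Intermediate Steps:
$V{\left(F,K \right)} = F \left(19 + F\right)$
$V{\left(849,80 \right)} - \left(1052353 + 2268433\right) = 849 \left(19 + 849\right) - \left(1052353 + 2268433\right) = 849 \cdot 868 - 3320786 = 736932 - 3320786 = -2583854$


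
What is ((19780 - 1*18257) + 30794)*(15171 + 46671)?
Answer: 1998547914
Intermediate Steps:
((19780 - 1*18257) + 30794)*(15171 + 46671) = ((19780 - 18257) + 30794)*61842 = (1523 + 30794)*61842 = 32317*61842 = 1998547914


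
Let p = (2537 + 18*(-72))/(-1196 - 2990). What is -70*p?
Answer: 6205/299 ≈ 20.753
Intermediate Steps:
p = -1241/4186 (p = (2537 - 1296)/(-4186) = 1241*(-1/4186) = -1241/4186 ≈ -0.29646)
-70*p = -70*(-1241/4186) = 6205/299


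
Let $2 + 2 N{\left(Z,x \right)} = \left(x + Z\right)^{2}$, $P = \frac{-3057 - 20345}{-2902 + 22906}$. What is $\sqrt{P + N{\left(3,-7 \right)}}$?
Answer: $\frac{\sqrt{583246626}}{10002} \approx 2.4146$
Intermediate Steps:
$P = - \frac{11701}{10002}$ ($P = - \frac{23402}{20004} = \left(-23402\right) \frac{1}{20004} = - \frac{11701}{10002} \approx -1.1699$)
$N{\left(Z,x \right)} = -1 + \frac{\left(Z + x\right)^{2}}{2}$ ($N{\left(Z,x \right)} = -1 + \frac{\left(x + Z\right)^{2}}{2} = -1 + \frac{\left(Z + x\right)^{2}}{2}$)
$\sqrt{P + N{\left(3,-7 \right)}} = \sqrt{- \frac{11701}{10002} - \left(1 - \frac{\left(3 - 7\right)^{2}}{2}\right)} = \sqrt{- \frac{11701}{10002} - \left(1 - \frac{\left(-4\right)^{2}}{2}\right)} = \sqrt{- \frac{11701}{10002} + \left(-1 + \frac{1}{2} \cdot 16\right)} = \sqrt{- \frac{11701}{10002} + \left(-1 + 8\right)} = \sqrt{- \frac{11701}{10002} + 7} = \sqrt{\frac{58313}{10002}} = \frac{\sqrt{583246626}}{10002}$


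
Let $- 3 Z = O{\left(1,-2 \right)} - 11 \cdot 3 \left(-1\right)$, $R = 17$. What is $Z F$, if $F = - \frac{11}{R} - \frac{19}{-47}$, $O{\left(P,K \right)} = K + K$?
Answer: $\frac{5626}{2397} \approx 2.3471$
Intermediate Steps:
$O{\left(P,K \right)} = 2 K$
$F = - \frac{194}{799}$ ($F = - \frac{11}{17} - \frac{19}{-47} = \left(-11\right) \frac{1}{17} - - \frac{19}{47} = - \frac{11}{17} + \frac{19}{47} = - \frac{194}{799} \approx -0.2428$)
$Z = - \frac{29}{3}$ ($Z = - \frac{2 \left(-2\right) - 11 \cdot 3 \left(-1\right)}{3} = - \frac{-4 - -33}{3} = - \frac{-4 + 33}{3} = \left(- \frac{1}{3}\right) 29 = - \frac{29}{3} \approx -9.6667$)
$Z F = \left(- \frac{29}{3}\right) \left(- \frac{194}{799}\right) = \frac{5626}{2397}$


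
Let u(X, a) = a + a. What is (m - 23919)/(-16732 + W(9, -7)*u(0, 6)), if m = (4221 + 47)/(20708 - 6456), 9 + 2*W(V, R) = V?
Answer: 42611165/29808058 ≈ 1.4295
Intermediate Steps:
W(V, R) = -9/2 + V/2
u(X, a) = 2*a
m = 1067/3563 (m = 4268/14252 = 4268*(1/14252) = 1067/3563 ≈ 0.29947)
(m - 23919)/(-16732 + W(9, -7)*u(0, 6)) = (1067/3563 - 23919)/(-16732 + (-9/2 + (½)*9)*(2*6)) = -85222330/(3563*(-16732 + (-9/2 + 9/2)*12)) = -85222330/(3563*(-16732 + 0*12)) = -85222330/(3563*(-16732 + 0)) = -85222330/3563/(-16732) = -85222330/3563*(-1/16732) = 42611165/29808058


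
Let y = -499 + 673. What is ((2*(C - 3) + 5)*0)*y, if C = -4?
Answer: 0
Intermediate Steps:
y = 174
((2*(C - 3) + 5)*0)*y = ((2*(-4 - 3) + 5)*0)*174 = ((2*(-7) + 5)*0)*174 = ((-14 + 5)*0)*174 = -9*0*174 = 0*174 = 0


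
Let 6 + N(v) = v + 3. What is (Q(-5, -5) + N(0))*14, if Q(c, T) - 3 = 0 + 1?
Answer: 14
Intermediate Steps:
N(v) = -3 + v (N(v) = -6 + (v + 3) = -6 + (3 + v) = -3 + v)
Q(c, T) = 4 (Q(c, T) = 3 + (0 + 1) = 3 + 1 = 4)
(Q(-5, -5) + N(0))*14 = (4 + (-3 + 0))*14 = (4 - 3)*14 = 1*14 = 14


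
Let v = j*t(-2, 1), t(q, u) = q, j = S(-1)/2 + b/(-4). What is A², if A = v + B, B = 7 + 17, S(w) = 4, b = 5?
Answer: 2025/4 ≈ 506.25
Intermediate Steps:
j = ¾ (j = 4/2 + 5/(-4) = 4*(½) + 5*(-¼) = 2 - 5/4 = ¾ ≈ 0.75000)
B = 24
v = -3/2 (v = (¾)*(-2) = -3/2 ≈ -1.5000)
A = 45/2 (A = -3/2 + 24 = 45/2 ≈ 22.500)
A² = (45/2)² = 2025/4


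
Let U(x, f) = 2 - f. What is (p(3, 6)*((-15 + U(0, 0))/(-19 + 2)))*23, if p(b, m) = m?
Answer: 1794/17 ≈ 105.53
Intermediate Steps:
(p(3, 6)*((-15 + U(0, 0))/(-19 + 2)))*23 = (6*((-15 + (2 - 1*0))/(-19 + 2)))*23 = (6*((-15 + (2 + 0))/(-17)))*23 = (6*((-15 + 2)*(-1/17)))*23 = (6*(-13*(-1/17)))*23 = (6*(13/17))*23 = (78/17)*23 = 1794/17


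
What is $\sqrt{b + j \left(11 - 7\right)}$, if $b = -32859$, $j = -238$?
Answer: $i \sqrt{33811} \approx 183.88 i$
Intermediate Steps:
$\sqrt{b + j \left(11 - 7\right)} = \sqrt{-32859 - 238 \left(11 - 7\right)} = \sqrt{-32859 - 952} = \sqrt{-33811} = i \sqrt{33811}$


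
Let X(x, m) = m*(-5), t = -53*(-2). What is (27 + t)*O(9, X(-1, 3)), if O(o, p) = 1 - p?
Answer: 2128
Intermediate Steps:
t = 106
X(x, m) = -5*m
(27 + t)*O(9, X(-1, 3)) = (27 + 106)*(1 - (-5)*3) = 133*(1 - 1*(-15)) = 133*(1 + 15) = 133*16 = 2128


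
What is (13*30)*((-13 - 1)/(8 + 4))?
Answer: -455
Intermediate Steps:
(13*30)*((-13 - 1)/(8 + 4)) = 390*(-14/12) = 390*(-14*1/12) = 390*(-7/6) = -455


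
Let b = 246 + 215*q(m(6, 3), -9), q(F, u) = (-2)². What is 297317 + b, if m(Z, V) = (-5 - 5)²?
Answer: 298423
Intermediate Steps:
m(Z, V) = 100 (m(Z, V) = (-10)² = 100)
q(F, u) = 4
b = 1106 (b = 246 + 215*4 = 246 + 860 = 1106)
297317 + b = 297317 + 1106 = 298423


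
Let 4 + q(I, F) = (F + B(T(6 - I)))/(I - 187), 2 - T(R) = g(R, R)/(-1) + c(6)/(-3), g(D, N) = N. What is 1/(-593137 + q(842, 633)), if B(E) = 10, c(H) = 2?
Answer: -655/388506712 ≈ -1.6859e-6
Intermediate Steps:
T(R) = 8/3 + R (T(R) = 2 - (R/(-1) + 2/(-3)) = 2 - (R*(-1) + 2*(-⅓)) = 2 - (-R - ⅔) = 2 - (-⅔ - R) = 2 + (⅔ + R) = 8/3 + R)
q(I, F) = -4 + (10 + F)/(-187 + I) (q(I, F) = -4 + (F + 10)/(I - 187) = -4 + (10 + F)/(-187 + I))
1/(-593137 + q(842, 633)) = 1/(-593137 + (758 + 633 - 4*842)/(-187 + 842)) = 1/(-593137 + (758 + 633 - 3368)/655) = 1/(-593137 + (1/655)*(-1977)) = 1/(-593137 - 1977/655) = 1/(-388506712/655) = -655/388506712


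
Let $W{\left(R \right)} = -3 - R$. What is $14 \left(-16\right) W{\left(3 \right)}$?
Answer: $1344$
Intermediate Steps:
$14 \left(-16\right) W{\left(3 \right)} = 14 \left(-16\right) \left(-3 - 3\right) = - 224 \left(-3 - 3\right) = \left(-224\right) \left(-6\right) = 1344$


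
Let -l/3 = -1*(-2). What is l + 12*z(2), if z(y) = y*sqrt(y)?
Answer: -6 + 24*sqrt(2) ≈ 27.941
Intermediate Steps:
z(y) = y**(3/2)
l = -6 (l = -(-3)*(-2) = -3*2 = -6)
l + 12*z(2) = -6 + 12*2**(3/2) = -6 + 12*(2*sqrt(2)) = -6 + 24*sqrt(2)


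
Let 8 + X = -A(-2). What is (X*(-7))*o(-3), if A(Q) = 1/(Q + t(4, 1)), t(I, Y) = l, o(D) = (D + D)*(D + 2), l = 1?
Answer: 294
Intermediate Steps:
o(D) = 2*D*(2 + D) (o(D) = (2*D)*(2 + D) = 2*D*(2 + D))
t(I, Y) = 1
A(Q) = 1/(1 + Q) (A(Q) = 1/(Q + 1) = 1/(1 + Q))
X = -7 (X = -8 - 1/(1 - 2) = -8 - 1/(-1) = -8 - 1*(-1) = -8 + 1 = -7)
(X*(-7))*o(-3) = (-7*(-7))*(2*(-3)*(2 - 3)) = 49*(2*(-3)*(-1)) = 49*6 = 294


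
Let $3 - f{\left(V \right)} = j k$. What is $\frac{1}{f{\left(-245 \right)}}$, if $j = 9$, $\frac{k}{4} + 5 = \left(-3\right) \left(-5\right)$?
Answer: $- \frac{1}{357} \approx -0.0028011$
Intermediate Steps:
$k = 40$ ($k = -20 + 4 \left(\left(-3\right) \left(-5\right)\right) = -20 + 4 \cdot 15 = -20 + 60 = 40$)
$f{\left(V \right)} = -357$ ($f{\left(V \right)} = 3 - 9 \cdot 40 = 3 - 360 = -357$)
$\frac{1}{f{\left(-245 \right)}} = \frac{1}{-357} = - \frac{1}{357}$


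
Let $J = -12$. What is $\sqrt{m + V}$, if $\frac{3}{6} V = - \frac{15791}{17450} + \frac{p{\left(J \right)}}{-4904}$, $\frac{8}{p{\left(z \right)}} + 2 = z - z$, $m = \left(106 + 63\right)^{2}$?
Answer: $\frac{\sqrt{32678169745336179}}{1069685} \approx 168.99$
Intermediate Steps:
$m = 28561$ ($m = 169^{2} = 28561$)
$p{\left(z \right)} = -4$ ($p{\left(z \right)} = \frac{8}{-2 + \left(z - z\right)} = \frac{8}{-2 + 0} = \frac{8}{-2} = 8 \left(- \frac{1}{2}\right) = -4$)
$V = - \frac{9671158}{5348425}$ ($V = 2 \left(- \frac{15791}{17450} - \frac{4}{-4904}\right) = 2 \left(\left(-15791\right) \frac{1}{17450} - - \frac{1}{1226}\right) = 2 \left(- \frac{15791}{17450} + \frac{1}{1226}\right) = 2 \left(- \frac{4835579}{5348425}\right) = - \frac{9671158}{5348425} \approx -1.8082$)
$\sqrt{m + V} = \sqrt{28561 - \frac{9671158}{5348425}} = \sqrt{\frac{152746695267}{5348425}} = \frac{\sqrt{32678169745336179}}{1069685}$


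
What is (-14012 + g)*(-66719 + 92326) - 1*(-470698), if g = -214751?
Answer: -5857463443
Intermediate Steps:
(-14012 + g)*(-66719 + 92326) - 1*(-470698) = (-14012 - 214751)*(-66719 + 92326) - 1*(-470698) = -228763*25607 + 470698 = -5857934141 + 470698 = -5857463443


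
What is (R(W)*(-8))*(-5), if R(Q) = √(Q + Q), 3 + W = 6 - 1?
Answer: 80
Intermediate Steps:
W = 2 (W = -3 + (6 - 1) = -3 + 5 = 2)
R(Q) = √2*√Q (R(Q) = √(2*Q) = √2*√Q)
(R(W)*(-8))*(-5) = ((√2*√2)*(-8))*(-5) = (2*(-8))*(-5) = -16*(-5) = 80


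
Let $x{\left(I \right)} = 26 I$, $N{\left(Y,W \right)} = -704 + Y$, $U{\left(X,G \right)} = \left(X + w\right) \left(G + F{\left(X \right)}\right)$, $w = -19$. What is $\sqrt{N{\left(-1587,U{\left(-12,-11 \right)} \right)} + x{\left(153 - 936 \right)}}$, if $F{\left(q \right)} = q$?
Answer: $i \sqrt{22649} \approx 150.5 i$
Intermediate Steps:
$U{\left(X,G \right)} = \left(-19 + X\right) \left(G + X\right)$ ($U{\left(X,G \right)} = \left(X - 19\right) \left(G + X\right) = \left(-19 + X\right) \left(G + X\right)$)
$\sqrt{N{\left(-1587,U{\left(-12,-11 \right)} \right)} + x{\left(153 - 936 \right)}} = \sqrt{\left(-704 - 1587\right) + 26 \left(153 - 936\right)} = \sqrt{-2291 + 26 \left(-783\right)} = \sqrt{-2291 - 20358} = \sqrt{-22649} = i \sqrt{22649}$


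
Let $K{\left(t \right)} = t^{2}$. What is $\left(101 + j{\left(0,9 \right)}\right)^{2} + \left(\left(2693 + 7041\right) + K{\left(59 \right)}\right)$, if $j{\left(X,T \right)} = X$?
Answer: $23416$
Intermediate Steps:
$\left(101 + j{\left(0,9 \right)}\right)^{2} + \left(\left(2693 + 7041\right) + K{\left(59 \right)}\right) = \left(101 + 0\right)^{2} + \left(\left(2693 + 7041\right) + 59^{2}\right) = 101^{2} + \left(9734 + 3481\right) = 10201 + 13215 = 23416$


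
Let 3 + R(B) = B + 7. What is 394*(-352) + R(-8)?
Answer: -138692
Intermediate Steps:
R(B) = 4 + B (R(B) = -3 + (B + 7) = -3 + (7 + B) = 4 + B)
394*(-352) + R(-8) = 394*(-352) + (4 - 8) = -138688 - 4 = -138692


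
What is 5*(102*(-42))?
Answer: -21420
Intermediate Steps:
5*(102*(-42)) = 5*(-4284) = -21420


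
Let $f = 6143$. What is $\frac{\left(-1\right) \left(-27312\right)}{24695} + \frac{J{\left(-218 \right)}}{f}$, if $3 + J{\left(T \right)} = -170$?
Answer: $\frac{163505381}{151701385} \approx 1.0778$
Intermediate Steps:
$J{\left(T \right)} = -173$ ($J{\left(T \right)} = -3 - 170 = -173$)
$\frac{\left(-1\right) \left(-27312\right)}{24695} + \frac{J{\left(-218 \right)}}{f} = \frac{\left(-1\right) \left(-27312\right)}{24695} - \frac{173}{6143} = 27312 \cdot \frac{1}{24695} - \frac{173}{6143} = \frac{27312}{24695} - \frac{173}{6143} = \frac{163505381}{151701385}$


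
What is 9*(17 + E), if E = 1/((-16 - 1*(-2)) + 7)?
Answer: 1062/7 ≈ 151.71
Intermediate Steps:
E = -⅐ (E = 1/((-16 + 2) + 7) = 1/(-14 + 7) = 1/(-7) = -⅐ ≈ -0.14286)
9*(17 + E) = 9*(17 - ⅐) = 9*(118/7) = 1062/7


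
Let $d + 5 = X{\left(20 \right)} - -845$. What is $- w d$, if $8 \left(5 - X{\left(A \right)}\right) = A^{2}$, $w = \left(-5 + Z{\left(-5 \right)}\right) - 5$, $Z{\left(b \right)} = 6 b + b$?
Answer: $35775$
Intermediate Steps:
$Z{\left(b \right)} = 7 b$
$w = -45$ ($w = \left(-5 + 7 \left(-5\right)\right) - 5 = \left(-5 - 35\right) - 5 = -40 - 5 = -45$)
$X{\left(A \right)} = 5 - \frac{A^{2}}{8}$
$d = 795$ ($d = -5 + \left(\left(5 - \frac{20^{2}}{8}\right) - -845\right) = -5 + \left(\left(5 - 50\right) + 845\right) = -5 + \left(-45 + 845\right) = -5 + 800 = 795$)
$- w d = \left(-1\right) \left(-45\right) 795 = 45 \cdot 795 = 35775$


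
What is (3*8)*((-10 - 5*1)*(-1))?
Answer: 360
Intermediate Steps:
(3*8)*((-10 - 5*1)*(-1)) = 24*((-10 - 5)*(-1)) = 24*(-15*(-1)) = 24*15 = 360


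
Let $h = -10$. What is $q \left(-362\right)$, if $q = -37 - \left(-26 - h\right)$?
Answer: $7602$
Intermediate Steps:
$q = -21$ ($q = -37 - \left(-26 - -10\right) = -37 - \left(-26 + 10\right) = -37 - -16 = -37 + 16 = -21$)
$q \left(-362\right) = \left(-21\right) \left(-362\right) = 7602$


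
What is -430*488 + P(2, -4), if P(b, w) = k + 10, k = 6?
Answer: -209824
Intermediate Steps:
P(b, w) = 16 (P(b, w) = 6 + 10 = 16)
-430*488 + P(2, -4) = -430*488 + 16 = -209840 + 16 = -209824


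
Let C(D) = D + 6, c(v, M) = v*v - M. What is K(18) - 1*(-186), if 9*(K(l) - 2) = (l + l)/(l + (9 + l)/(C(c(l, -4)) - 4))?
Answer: 374372/1989 ≈ 188.22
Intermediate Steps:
c(v, M) = v**2 - M
C(D) = 6 + D
K(l) = 2 + 2*l/(9*(l + (9 + l)/(6 + l**2))) (K(l) = 2 + ((l + l)/(l + (9 + l)/((6 + (l**2 - 1*(-4))) - 4)))/9 = 2 + ((2*l)/(l + (9 + l)/((6 + (l**2 + 4)) - 4)))/9 = 2 + ((2*l)/(l + (9 + l)/((6 + (4 + l**2)) - 4)))/9 = 2 + ((2*l)/(l + (9 + l)/((10 + l**2) - 4)))/9 = 2 + ((2*l)/(l + (9 + l)/(6 + l**2)))/9 = 2 + (2*l/(l + (9 + l)/(6 + l**2)))/9 = 2 + 2*l/(9*(l + (9 + l)/(6 + l**2))))
K(18) - 1*(-186) = 2*(81 + 10*18**3 + 69*18)/(9*(9 + 18**3 + 7*18)) - 1*(-186) = 2*(81 + 10*5832 + 1242)/(9*(9 + 5832 + 126)) + 186 = (2/9)*(81 + 58320 + 1242)/5967 + 186 = (2/9)*(1/5967)*59643 + 186 = 4418/1989 + 186 = 374372/1989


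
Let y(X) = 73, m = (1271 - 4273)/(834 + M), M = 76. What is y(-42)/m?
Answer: -33215/1501 ≈ -22.129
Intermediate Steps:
m = -1501/455 (m = (1271 - 4273)/(834 + 76) = -3002/910 = -3002*1/910 = -1501/455 ≈ -3.2989)
y(-42)/m = 73/(-1501/455) = 73*(-455/1501) = -33215/1501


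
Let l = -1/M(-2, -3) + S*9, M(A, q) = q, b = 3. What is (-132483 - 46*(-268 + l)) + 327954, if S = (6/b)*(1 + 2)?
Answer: 615899/3 ≈ 2.0530e+5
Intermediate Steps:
S = 6 (S = (6/3)*(1 + 2) = (6*(⅓))*3 = 2*3 = 6)
l = 163/3 (l = -1/(-3) + 6*9 = -1*(-⅓) + 54 = ⅓ + 54 = 163/3 ≈ 54.333)
(-132483 - 46*(-268 + l)) + 327954 = (-132483 - 46*(-268 + 163/3)) + 327954 = (-132483 - 46*(-641/3)) + 327954 = (-132483 + 29486/3) + 327954 = -367963/3 + 327954 = 615899/3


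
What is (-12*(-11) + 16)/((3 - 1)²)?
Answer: 37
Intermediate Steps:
(-12*(-11) + 16)/((3 - 1)²) = (132 + 16)/(2²) = 148/4 = 148*(¼) = 37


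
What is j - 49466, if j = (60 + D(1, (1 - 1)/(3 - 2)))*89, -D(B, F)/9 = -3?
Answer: -41723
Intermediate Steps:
D(B, F) = 27 (D(B, F) = -9*(-3) = 27)
j = 7743 (j = (60 + 27)*89 = 87*89 = 7743)
j - 49466 = 7743 - 49466 = -41723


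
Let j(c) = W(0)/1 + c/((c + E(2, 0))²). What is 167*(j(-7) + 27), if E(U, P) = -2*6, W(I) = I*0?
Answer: 1626580/361 ≈ 4505.8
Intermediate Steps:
W(I) = 0
E(U, P) = -12
j(c) = c/(-12 + c)² (j(c) = 0/1 + c/((c - 12)²) = 0*1 + c/((-12 + c)²) = 0 + c/(-12 + c)² = c/(-12 + c)²)
167*(j(-7) + 27) = 167*(-7/(-12 - 7)² + 27) = 167*(-7/(-19)² + 27) = 167*(-7*1/361 + 27) = 167*(-7/361 + 27) = 167*(9740/361) = 1626580/361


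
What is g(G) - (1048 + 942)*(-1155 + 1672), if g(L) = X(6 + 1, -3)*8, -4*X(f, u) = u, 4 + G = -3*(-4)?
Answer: -1028824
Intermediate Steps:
G = 8 (G = -4 - 3*(-4) = -4 + 12 = 8)
X(f, u) = -u/4
g(L) = 6 (g(L) = -¼*(-3)*8 = (¾)*8 = 6)
g(G) - (1048 + 942)*(-1155 + 1672) = 6 - (1048 + 942)*(-1155 + 1672) = 6 - 1990*517 = 6 - 1*1028830 = 6 - 1028830 = -1028824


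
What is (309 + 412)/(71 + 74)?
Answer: 721/145 ≈ 4.9724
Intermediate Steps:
(309 + 412)/(71 + 74) = 721/145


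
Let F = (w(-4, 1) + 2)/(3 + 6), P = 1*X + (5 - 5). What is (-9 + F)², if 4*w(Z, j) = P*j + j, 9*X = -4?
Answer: 8059921/104976 ≈ 76.779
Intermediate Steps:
X = -4/9 (X = (⅑)*(-4) = -4/9 ≈ -0.44444)
P = -4/9 (P = 1*(-4/9) + (5 - 5) = -4/9 + 0 = -4/9 ≈ -0.44444)
w(Z, j) = 5*j/36 (w(Z, j) = (-4*j/9 + j)/4 = (5*j/9)/4 = 5*j/36)
F = 77/324 (F = ((5/36)*1 + 2)/(3 + 6) = (5/36 + 2)/9 = (77/36)*(⅑) = 77/324 ≈ 0.23765)
(-9 + F)² = (-9 + 77/324)² = (-2839/324)² = 8059921/104976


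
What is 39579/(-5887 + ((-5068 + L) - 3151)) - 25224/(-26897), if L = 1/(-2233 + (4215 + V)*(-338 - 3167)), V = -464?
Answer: -9319655161555848/4989035170876913 ≈ -1.8680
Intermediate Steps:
L = -1/13149488 (L = 1/(-2233 + (4215 - 464)*(-338 - 3167)) = 1/(-2233 + 3751*(-3505)) = 1/(-2233 - 13147255) = 1/(-13149488) = -1/13149488 ≈ -7.6049e-8)
39579/(-5887 + ((-5068 + L) - 3151)) - 25224/(-26897) = 39579/(-5887 + ((-5068 - 1/13149488) - 3151)) - 25224/(-26897) = 39579/(-5887 + (-66641605185/13149488 - 3151)) - 25224*(-1/26897) = 39579/(-5887 - 108075641873/13149488) + 25224/26897 = 39579/(-185486677729/13149488) + 25224/26897 = 39579*(-13149488/185486677729) + 25224/26897 = -520443585552/185486677729 + 25224/26897 = -9319655161555848/4989035170876913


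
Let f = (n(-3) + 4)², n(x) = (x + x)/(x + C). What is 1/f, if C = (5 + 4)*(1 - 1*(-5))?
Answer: 289/4356 ≈ 0.066345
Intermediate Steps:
C = 54 (C = 9*(1 + 5) = 9*6 = 54)
n(x) = 2*x/(54 + x) (n(x) = (x + x)/(x + 54) = (2*x)/(54 + x) = 2*x/(54 + x))
f = 4356/289 (f = (2*(-3)/(54 - 3) + 4)² = (2*(-3)/51 + 4)² = (2*(-3)*(1/51) + 4)² = (-2/17 + 4)² = (66/17)² = 4356/289 ≈ 15.073)
1/f = 1/(4356/289) = 289/4356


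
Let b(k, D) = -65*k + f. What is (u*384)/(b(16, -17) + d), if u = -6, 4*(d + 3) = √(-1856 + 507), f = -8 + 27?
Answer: 4194304/1864285 + 1024*I*√1349/1864285 ≈ 2.2498 + 0.020174*I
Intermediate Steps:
f = 19
d = -3 + I*√1349/4 (d = -3 + √(-1856 + 507)/4 = -3 + √(-1349)/4 = -3 + (I*√1349)/4 = -3 + I*√1349/4 ≈ -3.0 + 9.1822*I)
b(k, D) = 19 - 65*k (b(k, D) = -65*k + 19 = 19 - 65*k)
(u*384)/(b(16, -17) + d) = (-6*384)/((19 - 65*16) + (-3 + I*√1349/4)) = -2304/((19 - 1040) + (-3 + I*√1349/4)) = -2304/(-1021 + (-3 + I*√1349/4)) = -2304/(-1024 + I*√1349/4)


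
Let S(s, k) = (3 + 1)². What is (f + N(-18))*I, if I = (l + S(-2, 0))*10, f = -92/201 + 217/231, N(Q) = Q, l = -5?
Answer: -129110/67 ≈ -1927.0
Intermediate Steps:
S(s, k) = 16 (S(s, k) = 4² = 16)
f = 355/737 (f = -92*1/201 + 217*(1/231) = -92/201 + 31/33 = 355/737 ≈ 0.48168)
I = 110 (I = (-5 + 16)*10 = 11*10 = 110)
(f + N(-18))*I = (355/737 - 18)*110 = -12911/737*110 = -129110/67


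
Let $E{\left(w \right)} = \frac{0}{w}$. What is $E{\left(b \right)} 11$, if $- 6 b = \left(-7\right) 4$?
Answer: $0$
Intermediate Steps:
$b = \frac{14}{3}$ ($b = - \frac{\left(-7\right) 4}{6} = \left(- \frac{1}{6}\right) \left(-28\right) = \frac{14}{3} \approx 4.6667$)
$E{\left(w \right)} = 0$
$E{\left(b \right)} 11 = 0 \cdot 11 = 0$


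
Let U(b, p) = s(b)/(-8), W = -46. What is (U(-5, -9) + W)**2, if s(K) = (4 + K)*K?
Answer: 139129/64 ≈ 2173.9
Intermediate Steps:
s(K) = K*(4 + K)
U(b, p) = -b*(4 + b)/8 (U(b, p) = (b*(4 + b))/(-8) = (b*(4 + b))*(-1/8) = -b*(4 + b)/8)
(U(-5, -9) + W)**2 = (-1/8*(-5)*(4 - 5) - 46)**2 = (-1/8*(-5)*(-1) - 46)**2 = (-5/8 - 46)**2 = (-373/8)**2 = 139129/64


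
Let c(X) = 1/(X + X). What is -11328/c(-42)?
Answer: 951552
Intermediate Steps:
c(X) = 1/(2*X)
-11328/c(-42) = -11328/((1/2)/(-42)) = -11328/((1/2)*(-1/42)) = -11328/(-1/84) = -11328*(-84) = 951552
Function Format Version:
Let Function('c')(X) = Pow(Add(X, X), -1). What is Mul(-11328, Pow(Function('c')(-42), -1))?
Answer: 951552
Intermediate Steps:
Function('c')(X) = Mul(Rational(1, 2), Pow(X, -1)) (Function('c')(X) = Pow(Mul(2, X), -1) = Mul(Rational(1, 2), Pow(X, -1)))
Mul(-11328, Pow(Function('c')(-42), -1)) = Mul(-11328, Pow(Mul(Rational(1, 2), Pow(-42, -1)), -1)) = Mul(-11328, Pow(Mul(Rational(1, 2), Rational(-1, 42)), -1)) = Mul(-11328, Pow(Rational(-1, 84), -1)) = Mul(-11328, -84) = 951552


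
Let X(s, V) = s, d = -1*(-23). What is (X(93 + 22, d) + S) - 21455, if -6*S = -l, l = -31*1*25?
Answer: -128815/6 ≈ -21469.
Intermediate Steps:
d = 23
l = -775 (l = -31*25 = -775)
S = -775/6 (S = -(-1)*(-775)/6 = -⅙*775 = -775/6 ≈ -129.17)
(X(93 + 22, d) + S) - 21455 = ((93 + 22) - 775/6) - 21455 = (115 - 775/6) - 21455 = -85/6 - 21455 = -128815/6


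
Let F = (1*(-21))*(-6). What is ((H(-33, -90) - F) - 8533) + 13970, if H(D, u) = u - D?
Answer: 5254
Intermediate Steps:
F = 126 (F = -21*(-6) = 126)
((H(-33, -90) - F) - 8533) + 13970 = (((-90 - 1*(-33)) - 1*126) - 8533) + 13970 = (((-90 + 33) - 126) - 8533) + 13970 = ((-57 - 126) - 8533) + 13970 = (-183 - 8533) + 13970 = -8716 + 13970 = 5254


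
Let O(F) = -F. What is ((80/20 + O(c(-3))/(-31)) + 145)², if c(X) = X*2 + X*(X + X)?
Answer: 21446161/961 ≈ 22317.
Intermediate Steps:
c(X) = 2*X + 2*X² (c(X) = 2*X + X*(2*X) = 2*X + 2*X²)
((80/20 + O(c(-3))/(-31)) + 145)² = ((80/20 - 2*(-3)*(1 - 3)/(-31)) + 145)² = ((80*(1/20) - 2*(-3)*(-2)*(-1/31)) + 145)² = ((4 - 1*12*(-1/31)) + 145)² = ((4 - 12*(-1/31)) + 145)² = ((4 + 12/31) + 145)² = (136/31 + 145)² = (4631/31)² = 21446161/961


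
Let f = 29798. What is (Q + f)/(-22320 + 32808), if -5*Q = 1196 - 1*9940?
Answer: 1143/380 ≈ 3.0079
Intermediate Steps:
Q = 8744/5 (Q = -(1196 - 1*9940)/5 = -(1196 - 9940)/5 = -1/5*(-8744) = 8744/5 ≈ 1748.8)
(Q + f)/(-22320 + 32808) = (8744/5 + 29798)/(-22320 + 32808) = (157734/5)/10488 = (157734/5)*(1/10488) = 1143/380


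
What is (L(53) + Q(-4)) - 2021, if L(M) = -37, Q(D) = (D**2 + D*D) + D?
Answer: -2030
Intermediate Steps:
Q(D) = D + 2*D**2 (Q(D) = (D**2 + D**2) + D = 2*D**2 + D = D + 2*D**2)
(L(53) + Q(-4)) - 2021 = (-37 - 4*(1 + 2*(-4))) - 2021 = (-37 - 4*(1 - 8)) - 2021 = (-37 - 4*(-7)) - 2021 = (-37 + 28) - 2021 = -9 - 2021 = -2030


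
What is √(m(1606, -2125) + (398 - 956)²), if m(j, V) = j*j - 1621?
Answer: √2888979 ≈ 1699.7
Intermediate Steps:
m(j, V) = -1621 + j² (m(j, V) = j² - 1621 = -1621 + j²)
√(m(1606, -2125) + (398 - 956)²) = √((-1621 + 1606²) + (398 - 956)²) = √((-1621 + 2579236) + (-558)²) = √(2577615 + 311364) = √2888979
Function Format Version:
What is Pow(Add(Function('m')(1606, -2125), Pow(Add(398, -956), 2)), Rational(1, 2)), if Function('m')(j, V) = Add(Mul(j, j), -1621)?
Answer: Pow(2888979, Rational(1, 2)) ≈ 1699.7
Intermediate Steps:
Function('m')(j, V) = Add(-1621, Pow(j, 2)) (Function('m')(j, V) = Add(Pow(j, 2), -1621) = Add(-1621, Pow(j, 2)))
Pow(Add(Function('m')(1606, -2125), Pow(Add(398, -956), 2)), Rational(1, 2)) = Pow(Add(Add(-1621, Pow(1606, 2)), Pow(Add(398, -956), 2)), Rational(1, 2)) = Pow(Add(Add(-1621, 2579236), Pow(-558, 2)), Rational(1, 2)) = Pow(Add(2577615, 311364), Rational(1, 2)) = Pow(2888979, Rational(1, 2))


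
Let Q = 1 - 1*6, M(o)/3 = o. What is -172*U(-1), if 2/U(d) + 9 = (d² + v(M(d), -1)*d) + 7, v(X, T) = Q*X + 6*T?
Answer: 172/5 ≈ 34.400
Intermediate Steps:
M(o) = 3*o
Q = -5 (Q = 1 - 6 = -5)
v(X, T) = -5*X + 6*T
U(d) = 2/(-2 + d² + d*(-6 - 15*d)) (U(d) = 2/(-9 + ((d² + (-15*d + 6*(-1))*d) + 7)) = 2/(-9 + ((d² + (-15*d - 6)*d) + 7)) = 2/(-9 + ((d² + (-6 - 15*d)*d) + 7)) = 2/(-9 + ((d² + d*(-6 - 15*d)) + 7)) = 2/(-9 + (7 + d² + d*(-6 - 15*d))) = 2/(-2 + d² + d*(-6 - 15*d)))
-172*U(-1) = -(-172)/(1 + 3*(-1) + 7*(-1)²) = -(-172)/(1 - 3 + 7*1) = -(-172)/(1 - 3 + 7) = -(-172)/5 = -172*(-⅕) = 172/5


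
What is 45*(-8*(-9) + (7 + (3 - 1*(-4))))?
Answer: 3870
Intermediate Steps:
45*(-8*(-9) + (7 + (3 - 1*(-4)))) = 45*(72 + (7 + (3 + 4))) = 45*(72 + (7 + 7)) = 45*(72 + 14) = 45*86 = 3870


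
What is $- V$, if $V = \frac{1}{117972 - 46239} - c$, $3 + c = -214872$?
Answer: $- \frac{15413628376}{71733} \approx -2.1488 \cdot 10^{5}$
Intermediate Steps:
$c = -214875$ ($c = -3 - 214872 = -214875$)
$V = \frac{15413628376}{71733}$ ($V = \frac{1}{117972 - 46239} - -214875 = \frac{1}{71733} + 214875 = \frac{15413628376}{71733} \approx 2.1488 \cdot 10^{5}$)
$- V = \left(-1\right) \frac{15413628376}{71733} = - \frac{15413628376}{71733}$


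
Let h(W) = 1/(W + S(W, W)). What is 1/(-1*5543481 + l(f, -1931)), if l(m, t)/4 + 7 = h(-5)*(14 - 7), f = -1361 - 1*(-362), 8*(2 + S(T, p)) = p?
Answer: -61/338154273 ≈ -1.8039e-7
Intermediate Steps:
S(T, p) = -2 + p/8
h(W) = 1/(-2 + 9*W/8) (h(W) = 1/(W + (-2 + W/8)) = 1/(-2 + 9*W/8))
f = -999 (f = -1361 + 362 = -999)
l(m, t) = -1932/61 (l(m, t) = -28 + 4*((8/(-16 + 9*(-5)))*(14 - 7)) = -28 + 4*((8/(-16 - 45))*7) = -28 + 4*((8/(-61))*7) = -28 + 4*((8*(-1/61))*7) = -28 + 4*(-8/61*7) = -28 + 4*(-56/61) = -28 - 224/61 = -1932/61)
1/(-1*5543481 + l(f, -1931)) = 1/(-1*5543481 - 1932/61) = 1/(-5543481 - 1932/61) = 1/(-338154273/61) = -61/338154273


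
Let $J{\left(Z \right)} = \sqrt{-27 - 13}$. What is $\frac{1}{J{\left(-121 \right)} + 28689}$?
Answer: $\frac{28689}{823058761} - \frac{2 i \sqrt{10}}{823058761} \approx 3.4857 \cdot 10^{-5} - 7.6842 \cdot 10^{-9} i$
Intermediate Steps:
$J{\left(Z \right)} = 2 i \sqrt{10}$ ($J{\left(Z \right)} = \sqrt{-27 - 13} = \sqrt{-40} = 2 i \sqrt{10}$)
$\frac{1}{J{\left(-121 \right)} + 28689} = \frac{1}{2 i \sqrt{10} + 28689} = \frac{1}{28689 + 2 i \sqrt{10}}$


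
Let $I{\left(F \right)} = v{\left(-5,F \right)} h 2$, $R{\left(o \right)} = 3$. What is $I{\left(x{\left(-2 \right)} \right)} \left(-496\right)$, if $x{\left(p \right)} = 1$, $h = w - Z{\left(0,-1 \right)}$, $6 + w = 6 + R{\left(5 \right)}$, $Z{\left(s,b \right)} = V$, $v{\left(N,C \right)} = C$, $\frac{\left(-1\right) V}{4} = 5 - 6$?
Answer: $992$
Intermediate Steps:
$V = 4$ ($V = - 4 \left(5 - 6\right) = \left(-4\right) \left(-1\right) = 4$)
$Z{\left(s,b \right)} = 4$
$w = 3$ ($w = -6 + \left(6 + 3\right) = -6 + 9 = 3$)
$h = -1$ ($h = 3 - 4 = -1$)
$I{\left(F \right)} = - 2 F$ ($I{\left(F \right)} = F \left(-1\right) 2 = - F 2 = - 2 F$)
$I{\left(x{\left(-2 \right)} \right)} \left(-496\right) = \left(-2\right) 1 \left(-496\right) = \left(-2\right) \left(-496\right) = 992$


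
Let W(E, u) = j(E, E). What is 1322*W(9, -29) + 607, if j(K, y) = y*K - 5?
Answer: 101079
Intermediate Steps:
j(K, y) = -5 + K*y (j(K, y) = K*y - 5 = -5 + K*y)
W(E, u) = -5 + E² (W(E, u) = -5 + E*E = -5 + E²)
1322*W(9, -29) + 607 = 1322*(-5 + 9²) + 607 = 1322*(-5 + 81) + 607 = 1322*76 + 607 = 100472 + 607 = 101079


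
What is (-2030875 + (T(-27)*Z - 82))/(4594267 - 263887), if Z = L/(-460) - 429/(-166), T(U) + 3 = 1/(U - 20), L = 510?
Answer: -36444790985/77706936948 ≈ -0.46900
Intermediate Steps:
T(U) = -3 + 1/(-20 + U) (T(U) = -3 + 1/(U - 20) = -3 + 1/(-20 + U))
Z = 2817/1909 (Z = 510/(-460) - 429/(-166) = 510*(-1/460) - 429*(-1/166) = -51/46 + 429/166 = 2817/1909 ≈ 1.4756)
(-2030875 + (T(-27)*Z - 82))/(4594267 - 263887) = (-2030875 + (((61 - 3*(-27))/(-20 - 27))*(2817/1909) - 82))/(4594267 - 263887) = (-2030875 + (((61 + 81)/(-47))*(2817/1909) - 82))/4330380 = (-2030875 + (-1/47*142*(2817/1909) - 82))*(1/4330380) = (-2030875 + (-142/47*2817/1909 - 82))*(1/4330380) = (-2030875 + (-400014/89723 - 82))*(1/4330380) = (-2030875 - 7757300/89723)*(1/4330380) = -182223954925/89723*1/4330380 = -36444790985/77706936948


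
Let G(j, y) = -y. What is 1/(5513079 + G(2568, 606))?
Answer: 1/5512473 ≈ 1.8141e-7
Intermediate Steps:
1/(5513079 + G(2568, 606)) = 1/(5513079 - 1*606) = 1/(5513079 - 606) = 1/5512473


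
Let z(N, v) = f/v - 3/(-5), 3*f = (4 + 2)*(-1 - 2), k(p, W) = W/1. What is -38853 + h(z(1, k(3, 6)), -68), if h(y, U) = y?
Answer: -194267/5 ≈ -38853.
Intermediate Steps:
k(p, W) = W (k(p, W) = W*1 = W)
f = -6 (f = ((4 + 2)*(-1 - 2))/3 = (6*(-3))/3 = (⅓)*(-18) = -6)
z(N, v) = ⅗ - 6/v (z(N, v) = -6/v - 3/(-5) = -6/v - 3*(-⅕) = -6/v + ⅗ = ⅗ - 6/v)
-38853 + h(z(1, k(3, 6)), -68) = -38853 + (⅗ - 6/6) = -38853 + (⅗ - 6*⅙) = -38853 + (⅗ - 1) = -38853 - ⅖ = -194267/5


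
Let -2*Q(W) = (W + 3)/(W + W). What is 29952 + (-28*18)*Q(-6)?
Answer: 30015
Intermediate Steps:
Q(W) = -(3 + W)/(4*W) (Q(W) = -(W + 3)/(2*(W + W)) = -(3 + W)/(2*(2*W)) = -(3 + W)*1/(2*W)/2 = -(3 + W)/(4*W))
29952 + (-28*18)*Q(-6) = 29952 + (-28*18)*((¼)*(-3 - 1*(-6))/(-6)) = 29952 - 126*(-1)*(-3 + 6)/6 = 29952 - 126*(-1)*3/6 = 29952 - 504*(-⅛) = 29952 + 63 = 30015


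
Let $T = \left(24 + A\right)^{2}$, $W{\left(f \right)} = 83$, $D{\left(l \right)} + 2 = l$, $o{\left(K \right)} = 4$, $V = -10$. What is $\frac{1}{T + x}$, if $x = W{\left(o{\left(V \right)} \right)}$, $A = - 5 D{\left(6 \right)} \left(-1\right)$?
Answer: $\frac{1}{2019} \approx 0.0004953$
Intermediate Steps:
$D{\left(l \right)} = -2 + l$
$A = 20$ ($A = - 5 \left(-2 + 6\right) \left(-1\right) = \left(-5\right) 4 \left(-1\right) = \left(-20\right) \left(-1\right) = 20$)
$x = 83$
$T = 1936$ ($T = \left(24 + 20\right)^{2} = 44^{2} = 1936$)
$\frac{1}{T + x} = \frac{1}{1936 + 83} = \frac{1}{2019}$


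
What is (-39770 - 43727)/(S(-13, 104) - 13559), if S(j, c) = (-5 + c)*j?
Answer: 83497/14846 ≈ 5.6242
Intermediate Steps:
S(j, c) = j*(-5 + c)
(-39770 - 43727)/(S(-13, 104) - 13559) = (-39770 - 43727)/(-13*(-5 + 104) - 13559) = -83497/(-13*99 - 13559) = -83497/(-1287 - 13559) = -83497/(-14846) = -83497*(-1/14846) = 83497/14846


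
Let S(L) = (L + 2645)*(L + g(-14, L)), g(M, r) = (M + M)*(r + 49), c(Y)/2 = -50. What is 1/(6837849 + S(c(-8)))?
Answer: 1/10217609 ≈ 9.7870e-8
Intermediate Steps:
c(Y) = -100 (c(Y) = 2*(-50) = -100)
g(M, r) = 2*M*(49 + r) (g(M, r) = (2*M)*(49 + r) = 2*M*(49 + r))
S(L) = (-1372 - 27*L)*(2645 + L) (S(L) = (L + 2645)*(L + 2*(-14)*(49 + L)) = (2645 + L)*(L + (-1372 - 28*L)) = (2645 + L)*(-1372 - 27*L) = (-1372 - 27*L)*(2645 + L))
1/(6837849 + S(c(-8))) = 1/(6837849 + (-3628940 - 72787*(-100) - 27*(-100)²)) = 1/(6837849 + (-3628940 + 7278700 - 27*10000)) = 1/(6837849 + (-3628940 + 7278700 - 270000)) = 1/(6837849 + 3379760) = 1/10217609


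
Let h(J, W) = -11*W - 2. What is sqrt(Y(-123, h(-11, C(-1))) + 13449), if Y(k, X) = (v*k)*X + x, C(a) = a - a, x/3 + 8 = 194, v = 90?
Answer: sqrt(36147) ≈ 190.12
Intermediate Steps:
x = 558 (x = -24 + 3*194 = -24 + 582 = 558)
C(a) = 0
h(J, W) = -2 - 11*W
Y(k, X) = 558 + 90*X*k (Y(k, X) = (90*k)*X + 558 = 90*X*k + 558 = 558 + 90*X*k)
sqrt(Y(-123, h(-11, C(-1))) + 13449) = sqrt((558 + 90*(-2 - 11*0)*(-123)) + 13449) = sqrt((558 + 90*(-2 + 0)*(-123)) + 13449) = sqrt((558 + 90*(-2)*(-123)) + 13449) = sqrt((558 + 22140) + 13449) = sqrt(22698 + 13449) = sqrt(36147)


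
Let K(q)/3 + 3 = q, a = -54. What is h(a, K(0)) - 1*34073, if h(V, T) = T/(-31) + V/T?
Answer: -1056068/31 ≈ -34067.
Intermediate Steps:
K(q) = -9 + 3*q
h(V, T) = -T/31 + V/T (h(V, T) = T*(-1/31) + V/T = -T/31 + V/T)
h(a, K(0)) - 1*34073 = (-(-9 + 3*0)/31 - 54/(-9 + 3*0)) - 1*34073 = (-(-9 + 0)/31 - 54/(-9 + 0)) - 34073 = (-1/31*(-9) - 54/(-9)) - 34073 = (9/31 - 54*(-⅑)) - 34073 = (9/31 + 6) - 34073 = 195/31 - 34073 = -1056068/31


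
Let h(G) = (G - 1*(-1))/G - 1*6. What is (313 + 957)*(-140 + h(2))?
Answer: -183515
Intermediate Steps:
h(G) = -6 + (1 + G)/G (h(G) = (G + 1)/G - 6 = (1 + G)/G - 6 = -6 + (1 + G)/G)
(313 + 957)*(-140 + h(2)) = (313 + 957)*(-140 + (-5 + 1/2)) = 1270*(-140 + (-5 + 1/2)) = 1270*(-140 - 9/2) = 1270*(-289/2) = -183515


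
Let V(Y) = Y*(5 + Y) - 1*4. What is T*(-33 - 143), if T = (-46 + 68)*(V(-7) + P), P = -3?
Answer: -27104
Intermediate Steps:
V(Y) = -4 + Y*(5 + Y) (V(Y) = Y*(5 + Y) - 4 = -4 + Y*(5 + Y))
T = 154 (T = (-46 + 68)*((-4 + (-7)² + 5*(-7)) - 3) = 22*((-4 + 49 - 35) - 3) = 22*(10 - 3) = 22*7 = 154)
T*(-33 - 143) = 154*(-33 - 143) = 154*(-176) = -27104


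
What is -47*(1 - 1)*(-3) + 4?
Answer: 4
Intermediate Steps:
-47*(1 - 1)*(-3) + 4 = -0*(-3) + 4 = -47*0 + 4 = 0 + 4 = 4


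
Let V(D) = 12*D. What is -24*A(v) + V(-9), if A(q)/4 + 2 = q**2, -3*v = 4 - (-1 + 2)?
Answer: -12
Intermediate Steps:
v = -1 (v = -(4 - (-1 + 2))/3 = -(4 - 1*1)/3 = -(4 - 1)/3 = -1/3*3 = -1)
A(q) = -8 + 4*q**2
-24*A(v) + V(-9) = -24*(-8 + 4*(-1)**2) + 12*(-9) = -24*(-8 + 4*1) - 108 = -24*(-8 + 4) - 108 = -24*(-4) - 108 = 96 - 108 = -12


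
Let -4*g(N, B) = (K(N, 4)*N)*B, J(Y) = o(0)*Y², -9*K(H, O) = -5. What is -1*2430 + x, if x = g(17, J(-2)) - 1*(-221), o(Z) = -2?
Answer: -19711/9 ≈ -2190.1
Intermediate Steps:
K(H, O) = 5/9 (K(H, O) = -⅑*(-5) = 5/9)
J(Y) = -2*Y²
g(N, B) = -5*B*N/36 (g(N, B) = -5*N/9*B/4 = -5*B*N/36)
x = 2159/9 (x = -5/36*(-2*(-2)²)*17 - 1*(-221) = -5/36*(-2*4)*17 + 221 = -5/36*(-8)*17 + 221 = 170/9 + 221 = 2159/9 ≈ 239.89)
-1*2430 + x = -1*2430 + 2159/9 = -2430 + 2159/9 = -19711/9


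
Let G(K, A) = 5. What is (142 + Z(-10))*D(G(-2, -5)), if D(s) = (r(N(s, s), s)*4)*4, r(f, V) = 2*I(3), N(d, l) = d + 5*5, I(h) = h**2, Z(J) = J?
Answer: 38016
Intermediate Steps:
N(d, l) = 25 + d (N(d, l) = d + 25 = 25 + d)
r(f, V) = 18 (r(f, V) = 2*3**2 = 2*9 = 18)
D(s) = 288 (D(s) = (18*4)*4 = 72*4 = 288)
(142 + Z(-10))*D(G(-2, -5)) = (142 - 10)*288 = 132*288 = 38016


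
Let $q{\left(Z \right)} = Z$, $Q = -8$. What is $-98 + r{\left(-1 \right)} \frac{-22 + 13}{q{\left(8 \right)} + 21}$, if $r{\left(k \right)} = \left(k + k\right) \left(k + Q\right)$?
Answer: $- \frac{3004}{29} \approx -103.59$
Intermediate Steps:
$r{\left(k \right)} = 2 k \left(-8 + k\right)$ ($r{\left(k \right)} = \left(k + k\right) \left(k - 8\right) = 2 k \left(-8 + k\right)$)
$-98 + r{\left(-1 \right)} \frac{-22 + 13}{q{\left(8 \right)} + 21} = -98 + 2 \left(-1\right) \left(-8 - 1\right) \frac{-22 + 13}{8 + 21} = -98 + 2 \left(-1\right) \left(-9\right) \left(- \frac{9}{29}\right) = -98 + 18 \left(\left(-9\right) \frac{1}{29}\right) = -98 + 18 \left(- \frac{9}{29}\right) = -98 - \frac{162}{29} = - \frac{3004}{29}$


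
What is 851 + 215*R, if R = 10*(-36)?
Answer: -76549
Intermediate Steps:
R = -360
851 + 215*R = 851 + 215*(-360) = 851 - 77400 = -76549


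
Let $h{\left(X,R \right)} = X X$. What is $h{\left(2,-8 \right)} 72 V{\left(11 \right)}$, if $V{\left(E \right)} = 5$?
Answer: $1440$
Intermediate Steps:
$h{\left(X,R \right)} = X^{2}$
$h{\left(2,-8 \right)} 72 V{\left(11 \right)} = 2^{2} \cdot 72 \cdot 5 = 4 \cdot 72 \cdot 5 = 288 \cdot 5 = 1440$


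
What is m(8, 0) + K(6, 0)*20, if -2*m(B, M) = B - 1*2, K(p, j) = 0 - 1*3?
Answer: -63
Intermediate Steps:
K(p, j) = -3 (K(p, j) = 0 - 3 = -3)
m(B, M) = 1 - B/2 (m(B, M) = -(B - 1*2)/2 = -(B - 2)/2 = -(-2 + B)/2 = 1 - B/2)
m(8, 0) + K(6, 0)*20 = (1 - ½*8) - 3*20 = (1 - 4) - 60 = -3 - 60 = -63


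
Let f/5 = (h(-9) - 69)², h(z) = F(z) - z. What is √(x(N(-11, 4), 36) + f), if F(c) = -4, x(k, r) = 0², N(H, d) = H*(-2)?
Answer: 64*√5 ≈ 143.11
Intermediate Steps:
N(H, d) = -2*H
x(k, r) = 0
h(z) = -4 - z
f = 20480 (f = 5*((-4 - 1*(-9)) - 69)² = 5*((-4 + 9) - 69)² = 5*(5 - 69)² = 5*(-64)² = 5*4096 = 20480)
√(x(N(-11, 4), 36) + f) = √(0 + 20480) = √20480 = 64*√5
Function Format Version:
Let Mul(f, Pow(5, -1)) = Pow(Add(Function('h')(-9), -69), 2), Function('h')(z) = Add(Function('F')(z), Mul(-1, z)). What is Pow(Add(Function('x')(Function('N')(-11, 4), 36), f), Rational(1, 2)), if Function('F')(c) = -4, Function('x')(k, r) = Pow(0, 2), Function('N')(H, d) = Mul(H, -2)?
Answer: Mul(64, Pow(5, Rational(1, 2))) ≈ 143.11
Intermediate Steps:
Function('N')(H, d) = Mul(-2, H)
Function('x')(k, r) = 0
Function('h')(z) = Add(-4, Mul(-1, z))
f = 20480 (f = Mul(5, Pow(Add(Add(-4, Mul(-1, -9)), -69), 2)) = Mul(5, Pow(Add(Add(-4, 9), -69), 2)) = Mul(5, Pow(Add(5, -69), 2)) = Mul(5, Pow(-64, 2)) = Mul(5, 4096) = 20480)
Pow(Add(Function('x')(Function('N')(-11, 4), 36), f), Rational(1, 2)) = Pow(Add(0, 20480), Rational(1, 2)) = Pow(20480, Rational(1, 2)) = Mul(64, Pow(5, Rational(1, 2)))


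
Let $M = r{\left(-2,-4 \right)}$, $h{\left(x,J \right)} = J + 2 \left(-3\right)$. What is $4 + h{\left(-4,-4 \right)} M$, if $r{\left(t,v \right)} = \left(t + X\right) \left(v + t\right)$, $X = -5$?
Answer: $-416$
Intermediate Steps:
$r{\left(t,v \right)} = \left(-5 + t\right) \left(t + v\right)$ ($r{\left(t,v \right)} = \left(t - 5\right) \left(v + t\right) = \left(-5 + t\right) \left(t + v\right)$)
$h{\left(x,J \right)} = -6 + J$ ($h{\left(x,J \right)} = J - 6 = -6 + J$)
$M = 42$ ($M = \left(-2\right)^{2} - -10 - -20 - -8 = 4 + 10 + 20 + 8 = 42$)
$4 + h{\left(-4,-4 \right)} M = 4 + \left(-6 - 4\right) 42 = 4 - 420 = -416$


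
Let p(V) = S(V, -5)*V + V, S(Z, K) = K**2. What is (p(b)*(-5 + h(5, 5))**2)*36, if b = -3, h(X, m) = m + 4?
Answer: -44928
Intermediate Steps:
h(X, m) = 4 + m
p(V) = 26*V (p(V) = (-5)**2*V + V = 25*V + V = 26*V)
(p(b)*(-5 + h(5, 5))**2)*36 = ((26*(-3))*(-5 + (4 + 5))**2)*36 = -78*(-5 + 9)**2*36 = -78*4**2*36 = -78*16*36 = -1248*36 = -44928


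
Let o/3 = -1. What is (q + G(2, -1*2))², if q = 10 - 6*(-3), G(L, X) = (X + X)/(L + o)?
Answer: 1024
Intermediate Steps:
o = -3 (o = 3*(-1) = -3)
G(L, X) = 2*X/(-3 + L) (G(L, X) = (X + X)/(L - 3) = (2*X)/(-3 + L) = 2*X/(-3 + L))
q = 28 (q = 10 + 18 = 28)
(q + G(2, -1*2))² = (28 + 2*(-1*2)/(-3 + 2))² = (28 + 2*(-2)/(-1))² = (28 + 2*(-2)*(-1))² = (28 + 4)² = 32² = 1024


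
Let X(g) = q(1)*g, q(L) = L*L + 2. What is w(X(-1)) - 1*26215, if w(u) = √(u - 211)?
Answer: -26215 + I*√214 ≈ -26215.0 + 14.629*I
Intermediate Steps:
q(L) = 2 + L² (q(L) = L² + 2 = 2 + L²)
X(g) = 3*g (X(g) = (2 + 1²)*g = (2 + 1)*g = 3*g)
w(u) = √(-211 + u)
w(X(-1)) - 1*26215 = √(-211 + 3*(-1)) - 1*26215 = √(-211 - 3) - 26215 = √(-214) - 26215 = I*√214 - 26215 = -26215 + I*√214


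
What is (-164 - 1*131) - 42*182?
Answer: -7939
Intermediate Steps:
(-164 - 1*131) - 42*182 = (-164 - 131) - 7644 = -295 - 7644 = -7939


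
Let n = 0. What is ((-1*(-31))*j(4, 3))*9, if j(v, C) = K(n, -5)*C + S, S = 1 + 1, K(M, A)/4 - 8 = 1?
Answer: 30690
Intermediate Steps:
K(M, A) = 36 (K(M, A) = 32 + 4*1 = 32 + 4 = 36)
S = 2
j(v, C) = 2 + 36*C (j(v, C) = 36*C + 2 = 2 + 36*C)
((-1*(-31))*j(4, 3))*9 = ((-1*(-31))*(2 + 36*3))*9 = (31*(2 + 108))*9 = (31*110)*9 = 3410*9 = 30690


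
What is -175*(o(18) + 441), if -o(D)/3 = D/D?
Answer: -76650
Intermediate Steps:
o(D) = -3 (o(D) = -3*D/D = -3*1 = -3)
-175*(o(18) + 441) = -175*(-3 + 441) = -175*438 = -76650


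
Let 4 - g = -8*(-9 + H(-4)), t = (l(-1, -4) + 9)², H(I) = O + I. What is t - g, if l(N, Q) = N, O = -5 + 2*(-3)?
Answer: 252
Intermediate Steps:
O = -11 (O = -5 - 6 = -11)
H(I) = -11 + I
t = 64 (t = (-1 + 9)² = 8² = 64)
g = -188 (g = 4 - (-8)*(-9 + (-11 - 4)) = 4 - (-8)*(-9 - 15) = 4 - (-8)*(-24) = 4 - 1*192 = 4 - 192 = -188)
t - g = 64 - 1*(-188) = 64 + 188 = 252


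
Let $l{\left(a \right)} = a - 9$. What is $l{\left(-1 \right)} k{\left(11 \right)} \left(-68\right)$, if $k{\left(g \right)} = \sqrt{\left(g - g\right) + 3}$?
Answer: $680 \sqrt{3} \approx 1177.8$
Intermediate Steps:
$l{\left(a \right)} = -9 + a$
$k{\left(g \right)} = \sqrt{3}$ ($k{\left(g \right)} = \sqrt{0 + 3} = \sqrt{3}$)
$l{\left(-1 \right)} k{\left(11 \right)} \left(-68\right) = \left(-9 - 1\right) \sqrt{3} \left(-68\right) = - 10 \sqrt{3} \left(-68\right) = 680 \sqrt{3}$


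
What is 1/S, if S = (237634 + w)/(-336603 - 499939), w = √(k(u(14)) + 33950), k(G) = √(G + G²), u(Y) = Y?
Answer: -1/(118817/418271 + √(33950 + √210)/836542) ≈ -3.5176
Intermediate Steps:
w = √(33950 + √210) (w = √(√(14*(1 + 14)) + 33950) = √(√(14*15) + 33950) = √(√210 + 33950) = √(33950 + √210) ≈ 184.29)
S = -118817/418271 - √(33950 + √210)/836542 (S = (237634 + √(33950 + √210))/(-336603 - 499939) = (237634 + √(33950 + √210))/(-836542) = (237634 + √(33950 + √210))*(-1/836542) = -118817/418271 - √(33950 + √210)/836542 ≈ -0.28429)
1/S = 1/(-118817/418271 - √(33950 + √210)/836542)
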